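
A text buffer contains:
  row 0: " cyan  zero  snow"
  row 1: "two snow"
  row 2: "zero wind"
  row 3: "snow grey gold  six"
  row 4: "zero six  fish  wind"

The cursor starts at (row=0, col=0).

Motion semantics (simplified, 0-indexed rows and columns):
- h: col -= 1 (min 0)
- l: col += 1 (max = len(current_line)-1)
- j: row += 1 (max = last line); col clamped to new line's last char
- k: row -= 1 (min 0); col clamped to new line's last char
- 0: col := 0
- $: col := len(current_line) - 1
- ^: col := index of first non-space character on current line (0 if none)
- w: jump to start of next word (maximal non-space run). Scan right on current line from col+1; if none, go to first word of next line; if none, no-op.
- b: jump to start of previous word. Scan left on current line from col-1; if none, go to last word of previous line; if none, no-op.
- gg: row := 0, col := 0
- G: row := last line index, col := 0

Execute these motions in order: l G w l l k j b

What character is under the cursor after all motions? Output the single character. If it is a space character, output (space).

After 1 (l): row=0 col=1 char='c'
After 2 (G): row=4 col=0 char='z'
After 3 (w): row=4 col=5 char='s'
After 4 (l): row=4 col=6 char='i'
After 5 (l): row=4 col=7 char='x'
After 6 (k): row=3 col=7 char='e'
After 7 (j): row=4 col=7 char='x'
After 8 (b): row=4 col=5 char='s'

Answer: s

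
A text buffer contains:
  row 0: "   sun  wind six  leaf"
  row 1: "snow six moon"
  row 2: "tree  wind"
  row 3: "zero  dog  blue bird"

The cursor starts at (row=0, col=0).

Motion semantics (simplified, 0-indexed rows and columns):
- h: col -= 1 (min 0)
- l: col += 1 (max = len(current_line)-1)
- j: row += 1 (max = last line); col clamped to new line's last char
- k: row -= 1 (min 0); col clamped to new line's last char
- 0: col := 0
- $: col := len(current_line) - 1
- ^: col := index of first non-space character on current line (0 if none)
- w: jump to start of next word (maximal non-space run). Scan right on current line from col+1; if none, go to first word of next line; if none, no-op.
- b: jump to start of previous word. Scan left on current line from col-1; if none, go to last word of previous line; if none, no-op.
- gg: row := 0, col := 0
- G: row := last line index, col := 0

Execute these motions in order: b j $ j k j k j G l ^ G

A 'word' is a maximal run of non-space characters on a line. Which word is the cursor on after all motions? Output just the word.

After 1 (b): row=0 col=0 char='_'
After 2 (j): row=1 col=0 char='s'
After 3 ($): row=1 col=12 char='n'
After 4 (j): row=2 col=9 char='d'
After 5 (k): row=1 col=9 char='m'
After 6 (j): row=2 col=9 char='d'
After 7 (k): row=1 col=9 char='m'
After 8 (j): row=2 col=9 char='d'
After 9 (G): row=3 col=0 char='z'
After 10 (l): row=3 col=1 char='e'
After 11 (^): row=3 col=0 char='z'
After 12 (G): row=3 col=0 char='z'

Answer: zero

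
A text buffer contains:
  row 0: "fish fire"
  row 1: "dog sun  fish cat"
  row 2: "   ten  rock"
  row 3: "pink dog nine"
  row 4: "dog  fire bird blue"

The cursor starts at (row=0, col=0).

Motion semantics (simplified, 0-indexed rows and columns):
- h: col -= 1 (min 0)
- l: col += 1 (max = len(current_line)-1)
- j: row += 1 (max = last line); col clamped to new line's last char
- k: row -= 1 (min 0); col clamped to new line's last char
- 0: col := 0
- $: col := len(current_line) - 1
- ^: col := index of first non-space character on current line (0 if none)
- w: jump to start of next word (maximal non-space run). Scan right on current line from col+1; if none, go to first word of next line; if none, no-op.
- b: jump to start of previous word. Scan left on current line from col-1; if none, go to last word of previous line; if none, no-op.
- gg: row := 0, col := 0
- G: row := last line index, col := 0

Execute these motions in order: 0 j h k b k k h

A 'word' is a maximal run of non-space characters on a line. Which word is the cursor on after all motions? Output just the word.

Answer: fish

Derivation:
After 1 (0): row=0 col=0 char='f'
After 2 (j): row=1 col=0 char='d'
After 3 (h): row=1 col=0 char='d'
After 4 (k): row=0 col=0 char='f'
After 5 (b): row=0 col=0 char='f'
After 6 (k): row=0 col=0 char='f'
After 7 (k): row=0 col=0 char='f'
After 8 (h): row=0 col=0 char='f'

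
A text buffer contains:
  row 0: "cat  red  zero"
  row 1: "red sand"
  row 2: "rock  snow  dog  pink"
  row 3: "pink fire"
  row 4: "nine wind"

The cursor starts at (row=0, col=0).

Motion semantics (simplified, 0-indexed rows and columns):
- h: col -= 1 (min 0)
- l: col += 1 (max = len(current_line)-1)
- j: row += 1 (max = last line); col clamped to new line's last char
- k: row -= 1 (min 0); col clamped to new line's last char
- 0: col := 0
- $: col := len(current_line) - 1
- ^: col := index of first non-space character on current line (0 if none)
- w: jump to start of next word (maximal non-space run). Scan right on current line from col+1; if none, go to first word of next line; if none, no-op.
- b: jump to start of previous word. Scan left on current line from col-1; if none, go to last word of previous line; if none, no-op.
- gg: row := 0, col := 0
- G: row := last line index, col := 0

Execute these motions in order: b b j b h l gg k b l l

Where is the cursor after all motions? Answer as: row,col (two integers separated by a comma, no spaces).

After 1 (b): row=0 col=0 char='c'
After 2 (b): row=0 col=0 char='c'
After 3 (j): row=1 col=0 char='r'
After 4 (b): row=0 col=10 char='z'
After 5 (h): row=0 col=9 char='_'
After 6 (l): row=0 col=10 char='z'
After 7 (gg): row=0 col=0 char='c'
After 8 (k): row=0 col=0 char='c'
After 9 (b): row=0 col=0 char='c'
After 10 (l): row=0 col=1 char='a'
After 11 (l): row=0 col=2 char='t'

Answer: 0,2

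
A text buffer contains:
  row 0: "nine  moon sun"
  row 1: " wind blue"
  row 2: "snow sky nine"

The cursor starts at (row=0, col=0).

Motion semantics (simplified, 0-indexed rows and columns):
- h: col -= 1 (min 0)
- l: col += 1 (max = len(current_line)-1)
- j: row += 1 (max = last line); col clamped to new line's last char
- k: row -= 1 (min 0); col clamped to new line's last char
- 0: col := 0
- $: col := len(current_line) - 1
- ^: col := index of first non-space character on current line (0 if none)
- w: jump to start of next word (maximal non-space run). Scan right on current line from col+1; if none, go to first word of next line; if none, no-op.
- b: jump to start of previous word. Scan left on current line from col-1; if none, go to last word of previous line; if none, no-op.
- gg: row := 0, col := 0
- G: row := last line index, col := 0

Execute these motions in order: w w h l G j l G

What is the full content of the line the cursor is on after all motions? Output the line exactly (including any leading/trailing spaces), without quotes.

Answer: snow sky nine

Derivation:
After 1 (w): row=0 col=6 char='m'
After 2 (w): row=0 col=11 char='s'
After 3 (h): row=0 col=10 char='_'
After 4 (l): row=0 col=11 char='s'
After 5 (G): row=2 col=0 char='s'
After 6 (j): row=2 col=0 char='s'
After 7 (l): row=2 col=1 char='n'
After 8 (G): row=2 col=0 char='s'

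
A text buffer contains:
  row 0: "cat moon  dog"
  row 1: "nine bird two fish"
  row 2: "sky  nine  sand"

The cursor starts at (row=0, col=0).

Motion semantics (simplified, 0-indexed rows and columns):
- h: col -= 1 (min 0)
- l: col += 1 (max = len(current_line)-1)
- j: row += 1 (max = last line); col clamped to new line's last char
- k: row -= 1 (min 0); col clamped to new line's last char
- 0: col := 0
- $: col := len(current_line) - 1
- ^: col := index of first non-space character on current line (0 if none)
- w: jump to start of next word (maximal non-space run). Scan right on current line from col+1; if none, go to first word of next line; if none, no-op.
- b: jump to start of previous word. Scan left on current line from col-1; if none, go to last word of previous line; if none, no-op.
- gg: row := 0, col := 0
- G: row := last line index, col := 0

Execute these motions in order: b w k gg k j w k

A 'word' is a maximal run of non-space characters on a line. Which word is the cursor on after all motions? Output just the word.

After 1 (b): row=0 col=0 char='c'
After 2 (w): row=0 col=4 char='m'
After 3 (k): row=0 col=4 char='m'
After 4 (gg): row=0 col=0 char='c'
After 5 (k): row=0 col=0 char='c'
After 6 (j): row=1 col=0 char='n'
After 7 (w): row=1 col=5 char='b'
After 8 (k): row=0 col=5 char='o'

Answer: moon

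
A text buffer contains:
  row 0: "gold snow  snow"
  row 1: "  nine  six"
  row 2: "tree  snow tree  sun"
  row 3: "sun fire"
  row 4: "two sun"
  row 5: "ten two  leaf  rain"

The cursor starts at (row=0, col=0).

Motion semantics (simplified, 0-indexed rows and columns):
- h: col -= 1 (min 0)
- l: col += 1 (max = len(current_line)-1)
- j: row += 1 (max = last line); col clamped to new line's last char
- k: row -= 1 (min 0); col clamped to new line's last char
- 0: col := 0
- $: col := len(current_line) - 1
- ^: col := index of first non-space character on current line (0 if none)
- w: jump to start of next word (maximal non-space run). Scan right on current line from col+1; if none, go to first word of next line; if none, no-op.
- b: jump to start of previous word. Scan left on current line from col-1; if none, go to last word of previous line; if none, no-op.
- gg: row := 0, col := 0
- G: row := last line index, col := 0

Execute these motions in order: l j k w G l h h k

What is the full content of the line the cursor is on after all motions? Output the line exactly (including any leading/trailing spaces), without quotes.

After 1 (l): row=0 col=1 char='o'
After 2 (j): row=1 col=1 char='_'
After 3 (k): row=0 col=1 char='o'
After 4 (w): row=0 col=5 char='s'
After 5 (G): row=5 col=0 char='t'
After 6 (l): row=5 col=1 char='e'
After 7 (h): row=5 col=0 char='t'
After 8 (h): row=5 col=0 char='t'
After 9 (k): row=4 col=0 char='t'

Answer: two sun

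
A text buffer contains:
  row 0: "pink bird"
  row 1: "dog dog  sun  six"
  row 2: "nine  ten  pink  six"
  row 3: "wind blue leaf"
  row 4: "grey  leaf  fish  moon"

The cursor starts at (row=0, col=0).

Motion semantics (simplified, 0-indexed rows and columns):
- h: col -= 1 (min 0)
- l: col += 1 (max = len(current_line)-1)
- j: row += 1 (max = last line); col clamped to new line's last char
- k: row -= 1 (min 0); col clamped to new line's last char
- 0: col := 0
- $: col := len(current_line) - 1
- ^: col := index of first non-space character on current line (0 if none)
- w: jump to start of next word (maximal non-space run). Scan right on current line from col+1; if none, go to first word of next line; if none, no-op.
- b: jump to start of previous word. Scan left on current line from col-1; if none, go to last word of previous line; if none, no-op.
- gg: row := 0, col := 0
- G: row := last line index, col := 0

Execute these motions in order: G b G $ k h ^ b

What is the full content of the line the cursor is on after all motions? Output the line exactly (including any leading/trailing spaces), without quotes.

After 1 (G): row=4 col=0 char='g'
After 2 (b): row=3 col=10 char='l'
After 3 (G): row=4 col=0 char='g'
After 4 ($): row=4 col=21 char='n'
After 5 (k): row=3 col=13 char='f'
After 6 (h): row=3 col=12 char='a'
After 7 (^): row=3 col=0 char='w'
After 8 (b): row=2 col=17 char='s'

Answer: nine  ten  pink  six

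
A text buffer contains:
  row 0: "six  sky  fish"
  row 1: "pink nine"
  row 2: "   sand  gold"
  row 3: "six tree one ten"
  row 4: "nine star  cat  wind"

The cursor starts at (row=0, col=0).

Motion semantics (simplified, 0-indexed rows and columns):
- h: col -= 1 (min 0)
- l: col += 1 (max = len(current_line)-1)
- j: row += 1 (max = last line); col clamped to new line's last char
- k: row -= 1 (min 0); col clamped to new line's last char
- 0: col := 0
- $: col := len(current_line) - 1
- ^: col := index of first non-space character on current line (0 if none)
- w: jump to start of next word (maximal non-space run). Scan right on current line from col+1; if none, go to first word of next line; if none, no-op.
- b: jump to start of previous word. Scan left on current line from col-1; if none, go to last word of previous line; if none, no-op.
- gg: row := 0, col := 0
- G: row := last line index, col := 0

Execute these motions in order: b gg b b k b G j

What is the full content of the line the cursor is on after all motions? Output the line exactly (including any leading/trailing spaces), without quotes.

After 1 (b): row=0 col=0 char='s'
After 2 (gg): row=0 col=0 char='s'
After 3 (b): row=0 col=0 char='s'
After 4 (b): row=0 col=0 char='s'
After 5 (k): row=0 col=0 char='s'
After 6 (b): row=0 col=0 char='s'
After 7 (G): row=4 col=0 char='n'
After 8 (j): row=4 col=0 char='n'

Answer: nine star  cat  wind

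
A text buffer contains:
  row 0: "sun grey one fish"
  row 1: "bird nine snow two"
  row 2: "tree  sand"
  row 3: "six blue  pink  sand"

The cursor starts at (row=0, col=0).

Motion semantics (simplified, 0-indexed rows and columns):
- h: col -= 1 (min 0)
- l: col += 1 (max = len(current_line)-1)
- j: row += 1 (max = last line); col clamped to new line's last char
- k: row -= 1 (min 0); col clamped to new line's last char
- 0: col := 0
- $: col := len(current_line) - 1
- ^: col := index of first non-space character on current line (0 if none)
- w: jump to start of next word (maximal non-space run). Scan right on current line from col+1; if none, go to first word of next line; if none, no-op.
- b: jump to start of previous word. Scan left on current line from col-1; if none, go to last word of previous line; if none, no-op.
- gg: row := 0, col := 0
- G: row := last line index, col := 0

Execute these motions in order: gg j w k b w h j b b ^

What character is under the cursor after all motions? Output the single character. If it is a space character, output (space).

After 1 (gg): row=0 col=0 char='s'
After 2 (j): row=1 col=0 char='b'
After 3 (w): row=1 col=5 char='n'
After 4 (k): row=0 col=5 char='r'
After 5 (b): row=0 col=4 char='g'
After 6 (w): row=0 col=9 char='o'
After 7 (h): row=0 col=8 char='_'
After 8 (j): row=1 col=8 char='e'
After 9 (b): row=1 col=5 char='n'
After 10 (b): row=1 col=0 char='b'
After 11 (^): row=1 col=0 char='b'

Answer: b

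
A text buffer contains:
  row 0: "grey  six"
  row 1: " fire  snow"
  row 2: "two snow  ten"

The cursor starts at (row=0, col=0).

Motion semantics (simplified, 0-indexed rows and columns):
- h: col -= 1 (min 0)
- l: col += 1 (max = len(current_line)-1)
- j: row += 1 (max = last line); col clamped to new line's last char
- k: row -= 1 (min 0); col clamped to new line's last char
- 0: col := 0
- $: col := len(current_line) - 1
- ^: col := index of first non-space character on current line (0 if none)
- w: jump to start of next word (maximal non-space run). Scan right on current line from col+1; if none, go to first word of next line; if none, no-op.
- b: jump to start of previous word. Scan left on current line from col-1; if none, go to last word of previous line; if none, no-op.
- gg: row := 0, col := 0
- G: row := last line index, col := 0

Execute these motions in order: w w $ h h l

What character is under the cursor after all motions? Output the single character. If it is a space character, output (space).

After 1 (w): row=0 col=6 char='s'
After 2 (w): row=1 col=1 char='f'
After 3 ($): row=1 col=10 char='w'
After 4 (h): row=1 col=9 char='o'
After 5 (h): row=1 col=8 char='n'
After 6 (l): row=1 col=9 char='o'

Answer: o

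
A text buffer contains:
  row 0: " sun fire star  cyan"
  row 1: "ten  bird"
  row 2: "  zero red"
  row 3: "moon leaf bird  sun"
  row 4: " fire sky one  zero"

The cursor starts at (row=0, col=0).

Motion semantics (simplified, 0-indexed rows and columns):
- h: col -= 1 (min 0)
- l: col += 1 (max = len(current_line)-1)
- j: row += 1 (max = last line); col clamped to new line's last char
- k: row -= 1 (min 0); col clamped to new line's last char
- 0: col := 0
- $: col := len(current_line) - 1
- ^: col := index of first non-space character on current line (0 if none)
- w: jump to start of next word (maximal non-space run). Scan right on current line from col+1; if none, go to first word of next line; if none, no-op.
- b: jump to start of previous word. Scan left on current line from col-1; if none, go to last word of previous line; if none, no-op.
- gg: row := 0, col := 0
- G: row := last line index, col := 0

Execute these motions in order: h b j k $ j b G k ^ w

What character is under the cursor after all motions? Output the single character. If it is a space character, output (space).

After 1 (h): row=0 col=0 char='_'
After 2 (b): row=0 col=0 char='_'
After 3 (j): row=1 col=0 char='t'
After 4 (k): row=0 col=0 char='_'
After 5 ($): row=0 col=19 char='n'
After 6 (j): row=1 col=8 char='d'
After 7 (b): row=1 col=5 char='b'
After 8 (G): row=4 col=0 char='_'
After 9 (k): row=3 col=0 char='m'
After 10 (^): row=3 col=0 char='m'
After 11 (w): row=3 col=5 char='l'

Answer: l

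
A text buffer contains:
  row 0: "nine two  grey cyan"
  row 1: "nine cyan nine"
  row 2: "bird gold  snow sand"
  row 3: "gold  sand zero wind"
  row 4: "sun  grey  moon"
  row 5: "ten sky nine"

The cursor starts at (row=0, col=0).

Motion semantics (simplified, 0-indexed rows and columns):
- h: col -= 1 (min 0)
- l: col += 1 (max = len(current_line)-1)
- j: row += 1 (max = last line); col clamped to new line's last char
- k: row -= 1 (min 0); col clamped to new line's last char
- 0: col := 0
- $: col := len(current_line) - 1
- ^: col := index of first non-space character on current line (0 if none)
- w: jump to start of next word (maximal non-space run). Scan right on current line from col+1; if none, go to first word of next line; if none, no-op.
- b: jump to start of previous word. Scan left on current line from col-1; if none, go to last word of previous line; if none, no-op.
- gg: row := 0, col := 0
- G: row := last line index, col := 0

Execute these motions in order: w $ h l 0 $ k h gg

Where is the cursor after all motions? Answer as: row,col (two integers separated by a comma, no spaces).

After 1 (w): row=0 col=5 char='t'
After 2 ($): row=0 col=18 char='n'
After 3 (h): row=0 col=17 char='a'
After 4 (l): row=0 col=18 char='n'
After 5 (0): row=0 col=0 char='n'
After 6 ($): row=0 col=18 char='n'
After 7 (k): row=0 col=18 char='n'
After 8 (h): row=0 col=17 char='a'
After 9 (gg): row=0 col=0 char='n'

Answer: 0,0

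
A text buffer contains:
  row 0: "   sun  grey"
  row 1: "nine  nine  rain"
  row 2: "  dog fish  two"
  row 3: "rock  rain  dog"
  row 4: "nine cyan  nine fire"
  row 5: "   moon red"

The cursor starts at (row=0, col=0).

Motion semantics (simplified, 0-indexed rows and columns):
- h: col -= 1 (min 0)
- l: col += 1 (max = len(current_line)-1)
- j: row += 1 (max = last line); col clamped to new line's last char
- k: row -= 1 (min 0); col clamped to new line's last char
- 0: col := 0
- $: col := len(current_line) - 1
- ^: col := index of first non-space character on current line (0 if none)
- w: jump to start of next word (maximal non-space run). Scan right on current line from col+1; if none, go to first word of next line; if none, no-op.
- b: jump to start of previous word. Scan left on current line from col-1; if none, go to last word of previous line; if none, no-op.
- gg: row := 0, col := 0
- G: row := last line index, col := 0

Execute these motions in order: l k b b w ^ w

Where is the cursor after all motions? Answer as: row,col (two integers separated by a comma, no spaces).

Answer: 0,8

Derivation:
After 1 (l): row=0 col=1 char='_'
After 2 (k): row=0 col=1 char='_'
After 3 (b): row=0 col=1 char='_'
After 4 (b): row=0 col=1 char='_'
After 5 (w): row=0 col=3 char='s'
After 6 (^): row=0 col=3 char='s'
After 7 (w): row=0 col=8 char='g'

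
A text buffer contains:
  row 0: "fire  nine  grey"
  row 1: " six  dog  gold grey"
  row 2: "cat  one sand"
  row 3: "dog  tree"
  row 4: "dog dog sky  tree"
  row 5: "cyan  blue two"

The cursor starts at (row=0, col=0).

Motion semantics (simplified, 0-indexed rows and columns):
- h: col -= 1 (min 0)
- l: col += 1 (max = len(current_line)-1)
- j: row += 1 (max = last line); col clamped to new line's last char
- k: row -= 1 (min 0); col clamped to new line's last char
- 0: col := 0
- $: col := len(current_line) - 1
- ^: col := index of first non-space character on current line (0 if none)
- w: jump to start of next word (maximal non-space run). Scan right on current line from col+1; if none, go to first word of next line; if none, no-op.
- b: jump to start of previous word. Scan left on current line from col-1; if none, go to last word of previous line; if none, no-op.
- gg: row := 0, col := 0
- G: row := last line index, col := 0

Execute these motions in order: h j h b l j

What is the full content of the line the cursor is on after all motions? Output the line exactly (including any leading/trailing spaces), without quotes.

After 1 (h): row=0 col=0 char='f'
After 2 (j): row=1 col=0 char='_'
After 3 (h): row=1 col=0 char='_'
After 4 (b): row=0 col=12 char='g'
After 5 (l): row=0 col=13 char='r'
After 6 (j): row=1 col=13 char='l'

Answer:  six  dog  gold grey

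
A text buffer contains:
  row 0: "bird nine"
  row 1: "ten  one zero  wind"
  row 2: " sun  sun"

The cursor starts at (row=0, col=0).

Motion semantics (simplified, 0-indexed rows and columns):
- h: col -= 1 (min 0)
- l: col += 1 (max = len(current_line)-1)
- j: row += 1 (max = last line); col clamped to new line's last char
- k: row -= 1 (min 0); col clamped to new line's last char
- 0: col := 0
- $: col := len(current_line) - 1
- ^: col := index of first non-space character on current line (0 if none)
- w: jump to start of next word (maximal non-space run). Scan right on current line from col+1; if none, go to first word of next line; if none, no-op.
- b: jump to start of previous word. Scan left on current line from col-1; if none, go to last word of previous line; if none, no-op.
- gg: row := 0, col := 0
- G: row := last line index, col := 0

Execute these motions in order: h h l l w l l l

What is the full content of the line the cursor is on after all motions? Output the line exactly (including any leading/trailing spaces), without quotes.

Answer: bird nine

Derivation:
After 1 (h): row=0 col=0 char='b'
After 2 (h): row=0 col=0 char='b'
After 3 (l): row=0 col=1 char='i'
After 4 (l): row=0 col=2 char='r'
After 5 (w): row=0 col=5 char='n'
After 6 (l): row=0 col=6 char='i'
After 7 (l): row=0 col=7 char='n'
After 8 (l): row=0 col=8 char='e'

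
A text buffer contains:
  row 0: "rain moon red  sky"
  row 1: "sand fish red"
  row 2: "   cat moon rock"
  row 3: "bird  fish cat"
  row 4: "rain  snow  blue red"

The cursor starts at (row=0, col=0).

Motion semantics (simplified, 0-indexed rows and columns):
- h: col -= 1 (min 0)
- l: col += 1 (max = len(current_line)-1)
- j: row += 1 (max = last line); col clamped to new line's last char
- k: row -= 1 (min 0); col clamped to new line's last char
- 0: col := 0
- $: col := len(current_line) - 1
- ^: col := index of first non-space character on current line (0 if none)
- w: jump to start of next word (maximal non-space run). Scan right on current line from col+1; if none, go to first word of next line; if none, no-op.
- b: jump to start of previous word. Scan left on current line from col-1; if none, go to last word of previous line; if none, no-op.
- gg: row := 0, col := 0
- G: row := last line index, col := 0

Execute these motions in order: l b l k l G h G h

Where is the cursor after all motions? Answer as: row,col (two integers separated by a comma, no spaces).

After 1 (l): row=0 col=1 char='a'
After 2 (b): row=0 col=0 char='r'
After 3 (l): row=0 col=1 char='a'
After 4 (k): row=0 col=1 char='a'
After 5 (l): row=0 col=2 char='i'
After 6 (G): row=4 col=0 char='r'
After 7 (h): row=4 col=0 char='r'
After 8 (G): row=4 col=0 char='r'
After 9 (h): row=4 col=0 char='r'

Answer: 4,0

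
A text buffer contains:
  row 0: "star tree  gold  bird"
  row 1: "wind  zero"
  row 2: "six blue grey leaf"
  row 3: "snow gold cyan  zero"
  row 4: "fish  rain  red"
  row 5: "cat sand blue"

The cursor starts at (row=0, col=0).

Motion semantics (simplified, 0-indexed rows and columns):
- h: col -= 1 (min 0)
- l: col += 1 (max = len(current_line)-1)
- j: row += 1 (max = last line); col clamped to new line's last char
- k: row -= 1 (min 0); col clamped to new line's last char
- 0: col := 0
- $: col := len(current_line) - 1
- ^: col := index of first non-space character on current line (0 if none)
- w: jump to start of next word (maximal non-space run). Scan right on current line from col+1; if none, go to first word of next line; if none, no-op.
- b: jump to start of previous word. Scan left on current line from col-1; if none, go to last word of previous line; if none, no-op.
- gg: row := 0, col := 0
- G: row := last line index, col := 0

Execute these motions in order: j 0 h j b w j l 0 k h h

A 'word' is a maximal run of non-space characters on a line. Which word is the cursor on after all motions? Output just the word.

Answer: six

Derivation:
After 1 (j): row=1 col=0 char='w'
After 2 (0): row=1 col=0 char='w'
After 3 (h): row=1 col=0 char='w'
After 4 (j): row=2 col=0 char='s'
After 5 (b): row=1 col=6 char='z'
After 6 (w): row=2 col=0 char='s'
After 7 (j): row=3 col=0 char='s'
After 8 (l): row=3 col=1 char='n'
After 9 (0): row=3 col=0 char='s'
After 10 (k): row=2 col=0 char='s'
After 11 (h): row=2 col=0 char='s'
After 12 (h): row=2 col=0 char='s'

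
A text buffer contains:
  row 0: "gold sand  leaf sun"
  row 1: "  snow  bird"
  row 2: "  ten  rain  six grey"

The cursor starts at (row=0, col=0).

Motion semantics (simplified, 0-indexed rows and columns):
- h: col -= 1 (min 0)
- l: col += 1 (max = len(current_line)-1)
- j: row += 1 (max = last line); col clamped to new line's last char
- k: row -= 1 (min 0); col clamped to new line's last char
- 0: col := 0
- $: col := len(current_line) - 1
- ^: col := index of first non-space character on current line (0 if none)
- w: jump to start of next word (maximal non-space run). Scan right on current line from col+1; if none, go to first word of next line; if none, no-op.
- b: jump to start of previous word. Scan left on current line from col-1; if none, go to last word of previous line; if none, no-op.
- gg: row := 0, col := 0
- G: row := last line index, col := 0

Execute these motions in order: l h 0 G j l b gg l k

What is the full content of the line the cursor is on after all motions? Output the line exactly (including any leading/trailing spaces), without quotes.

After 1 (l): row=0 col=1 char='o'
After 2 (h): row=0 col=0 char='g'
After 3 (0): row=0 col=0 char='g'
After 4 (G): row=2 col=0 char='_'
After 5 (j): row=2 col=0 char='_'
After 6 (l): row=2 col=1 char='_'
After 7 (b): row=1 col=8 char='b'
After 8 (gg): row=0 col=0 char='g'
After 9 (l): row=0 col=1 char='o'
After 10 (k): row=0 col=1 char='o'

Answer: gold sand  leaf sun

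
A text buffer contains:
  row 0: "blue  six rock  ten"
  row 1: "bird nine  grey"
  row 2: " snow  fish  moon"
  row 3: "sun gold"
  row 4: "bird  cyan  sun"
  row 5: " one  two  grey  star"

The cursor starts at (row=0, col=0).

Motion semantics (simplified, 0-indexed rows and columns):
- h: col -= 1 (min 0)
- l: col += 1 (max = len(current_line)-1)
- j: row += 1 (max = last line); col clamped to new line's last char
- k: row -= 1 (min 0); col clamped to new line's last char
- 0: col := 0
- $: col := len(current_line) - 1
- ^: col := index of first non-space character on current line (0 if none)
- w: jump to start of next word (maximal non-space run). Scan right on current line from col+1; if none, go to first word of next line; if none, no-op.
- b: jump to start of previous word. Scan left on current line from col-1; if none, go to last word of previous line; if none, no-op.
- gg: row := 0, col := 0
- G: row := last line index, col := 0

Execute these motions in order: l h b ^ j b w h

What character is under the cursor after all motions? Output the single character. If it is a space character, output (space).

After 1 (l): row=0 col=1 char='l'
After 2 (h): row=0 col=0 char='b'
After 3 (b): row=0 col=0 char='b'
After 4 (^): row=0 col=0 char='b'
After 5 (j): row=1 col=0 char='b'
After 6 (b): row=0 col=16 char='t'
After 7 (w): row=1 col=0 char='b'
After 8 (h): row=1 col=0 char='b'

Answer: b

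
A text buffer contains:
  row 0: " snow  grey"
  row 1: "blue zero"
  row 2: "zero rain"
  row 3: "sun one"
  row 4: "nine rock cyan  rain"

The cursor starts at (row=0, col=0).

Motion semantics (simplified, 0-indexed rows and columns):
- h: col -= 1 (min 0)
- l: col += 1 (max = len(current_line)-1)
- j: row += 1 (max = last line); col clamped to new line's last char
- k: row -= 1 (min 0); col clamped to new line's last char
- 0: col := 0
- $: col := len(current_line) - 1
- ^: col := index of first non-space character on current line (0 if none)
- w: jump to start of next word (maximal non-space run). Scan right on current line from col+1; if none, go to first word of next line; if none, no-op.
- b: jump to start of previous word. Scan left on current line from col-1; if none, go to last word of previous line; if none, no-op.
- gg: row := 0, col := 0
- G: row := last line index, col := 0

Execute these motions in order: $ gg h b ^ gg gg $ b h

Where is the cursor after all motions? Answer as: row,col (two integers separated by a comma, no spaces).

After 1 ($): row=0 col=10 char='y'
After 2 (gg): row=0 col=0 char='_'
After 3 (h): row=0 col=0 char='_'
After 4 (b): row=0 col=0 char='_'
After 5 (^): row=0 col=1 char='s'
After 6 (gg): row=0 col=0 char='_'
After 7 (gg): row=0 col=0 char='_'
After 8 ($): row=0 col=10 char='y'
After 9 (b): row=0 col=7 char='g'
After 10 (h): row=0 col=6 char='_'

Answer: 0,6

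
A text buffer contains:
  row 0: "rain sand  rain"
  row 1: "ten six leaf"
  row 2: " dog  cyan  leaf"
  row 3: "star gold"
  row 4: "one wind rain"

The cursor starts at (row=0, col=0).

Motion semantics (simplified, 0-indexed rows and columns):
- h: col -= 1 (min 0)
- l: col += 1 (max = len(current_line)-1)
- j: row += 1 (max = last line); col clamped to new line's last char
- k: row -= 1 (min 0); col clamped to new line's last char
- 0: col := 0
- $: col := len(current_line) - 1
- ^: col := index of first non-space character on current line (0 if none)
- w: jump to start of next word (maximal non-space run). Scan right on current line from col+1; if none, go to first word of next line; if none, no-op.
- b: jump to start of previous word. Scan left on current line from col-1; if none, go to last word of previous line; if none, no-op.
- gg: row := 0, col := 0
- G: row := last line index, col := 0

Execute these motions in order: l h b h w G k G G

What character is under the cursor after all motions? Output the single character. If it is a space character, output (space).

Answer: o

Derivation:
After 1 (l): row=0 col=1 char='a'
After 2 (h): row=0 col=0 char='r'
After 3 (b): row=0 col=0 char='r'
After 4 (h): row=0 col=0 char='r'
After 5 (w): row=0 col=5 char='s'
After 6 (G): row=4 col=0 char='o'
After 7 (k): row=3 col=0 char='s'
After 8 (G): row=4 col=0 char='o'
After 9 (G): row=4 col=0 char='o'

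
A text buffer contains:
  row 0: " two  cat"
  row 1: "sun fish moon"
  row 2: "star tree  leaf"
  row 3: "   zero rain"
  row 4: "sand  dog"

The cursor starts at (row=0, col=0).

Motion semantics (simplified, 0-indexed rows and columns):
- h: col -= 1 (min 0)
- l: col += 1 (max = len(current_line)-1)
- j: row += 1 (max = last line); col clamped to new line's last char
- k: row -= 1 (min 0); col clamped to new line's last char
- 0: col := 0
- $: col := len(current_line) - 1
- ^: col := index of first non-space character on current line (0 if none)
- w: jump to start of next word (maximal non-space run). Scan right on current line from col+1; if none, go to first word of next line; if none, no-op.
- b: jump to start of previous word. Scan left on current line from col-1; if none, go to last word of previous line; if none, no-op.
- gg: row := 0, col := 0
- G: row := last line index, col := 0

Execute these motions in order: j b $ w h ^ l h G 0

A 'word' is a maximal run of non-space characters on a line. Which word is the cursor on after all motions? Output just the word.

Answer: sand

Derivation:
After 1 (j): row=1 col=0 char='s'
After 2 (b): row=0 col=6 char='c'
After 3 ($): row=0 col=8 char='t'
After 4 (w): row=1 col=0 char='s'
After 5 (h): row=1 col=0 char='s'
After 6 (^): row=1 col=0 char='s'
After 7 (l): row=1 col=1 char='u'
After 8 (h): row=1 col=0 char='s'
After 9 (G): row=4 col=0 char='s'
After 10 (0): row=4 col=0 char='s'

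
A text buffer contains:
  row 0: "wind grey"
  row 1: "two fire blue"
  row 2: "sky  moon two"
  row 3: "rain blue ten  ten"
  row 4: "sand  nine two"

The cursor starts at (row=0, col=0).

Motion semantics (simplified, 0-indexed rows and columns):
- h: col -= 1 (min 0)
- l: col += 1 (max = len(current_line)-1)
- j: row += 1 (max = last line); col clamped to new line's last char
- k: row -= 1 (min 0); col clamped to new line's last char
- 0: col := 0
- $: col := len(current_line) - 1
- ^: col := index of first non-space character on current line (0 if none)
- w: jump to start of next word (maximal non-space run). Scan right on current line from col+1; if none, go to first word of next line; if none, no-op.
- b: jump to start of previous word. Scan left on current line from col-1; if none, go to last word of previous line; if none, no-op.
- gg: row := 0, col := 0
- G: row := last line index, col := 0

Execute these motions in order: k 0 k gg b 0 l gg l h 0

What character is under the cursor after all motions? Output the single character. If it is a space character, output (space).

Answer: w

Derivation:
After 1 (k): row=0 col=0 char='w'
After 2 (0): row=0 col=0 char='w'
After 3 (k): row=0 col=0 char='w'
After 4 (gg): row=0 col=0 char='w'
After 5 (b): row=0 col=0 char='w'
After 6 (0): row=0 col=0 char='w'
After 7 (l): row=0 col=1 char='i'
After 8 (gg): row=0 col=0 char='w'
After 9 (l): row=0 col=1 char='i'
After 10 (h): row=0 col=0 char='w'
After 11 (0): row=0 col=0 char='w'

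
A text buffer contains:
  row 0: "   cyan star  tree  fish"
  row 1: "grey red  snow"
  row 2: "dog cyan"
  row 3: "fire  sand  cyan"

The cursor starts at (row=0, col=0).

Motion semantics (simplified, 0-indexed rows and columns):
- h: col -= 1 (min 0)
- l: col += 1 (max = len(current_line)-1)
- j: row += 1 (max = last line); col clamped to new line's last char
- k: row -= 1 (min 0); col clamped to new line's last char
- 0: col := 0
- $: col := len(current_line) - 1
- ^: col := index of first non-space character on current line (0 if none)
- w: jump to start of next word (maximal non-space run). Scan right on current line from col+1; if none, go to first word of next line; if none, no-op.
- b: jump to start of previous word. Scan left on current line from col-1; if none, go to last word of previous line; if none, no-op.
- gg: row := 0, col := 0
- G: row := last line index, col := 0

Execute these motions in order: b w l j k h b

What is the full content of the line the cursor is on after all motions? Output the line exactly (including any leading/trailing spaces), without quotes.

Answer:    cyan star  tree  fish

Derivation:
After 1 (b): row=0 col=0 char='_'
After 2 (w): row=0 col=3 char='c'
After 3 (l): row=0 col=4 char='y'
After 4 (j): row=1 col=4 char='_'
After 5 (k): row=0 col=4 char='y'
After 6 (h): row=0 col=3 char='c'
After 7 (b): row=0 col=3 char='c'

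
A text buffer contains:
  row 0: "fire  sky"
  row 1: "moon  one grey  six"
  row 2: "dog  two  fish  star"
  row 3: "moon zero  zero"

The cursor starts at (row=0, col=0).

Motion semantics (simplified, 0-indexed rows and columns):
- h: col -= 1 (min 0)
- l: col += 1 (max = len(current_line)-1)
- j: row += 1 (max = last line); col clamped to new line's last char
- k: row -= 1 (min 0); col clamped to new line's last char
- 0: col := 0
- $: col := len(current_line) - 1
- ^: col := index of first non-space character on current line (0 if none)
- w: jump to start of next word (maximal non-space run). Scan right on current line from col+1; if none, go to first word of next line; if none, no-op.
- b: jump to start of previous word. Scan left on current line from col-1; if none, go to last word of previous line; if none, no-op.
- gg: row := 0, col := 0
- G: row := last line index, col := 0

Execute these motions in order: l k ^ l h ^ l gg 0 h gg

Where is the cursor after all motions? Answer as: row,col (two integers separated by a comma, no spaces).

After 1 (l): row=0 col=1 char='i'
After 2 (k): row=0 col=1 char='i'
After 3 (^): row=0 col=0 char='f'
After 4 (l): row=0 col=1 char='i'
After 5 (h): row=0 col=0 char='f'
After 6 (^): row=0 col=0 char='f'
After 7 (l): row=0 col=1 char='i'
After 8 (gg): row=0 col=0 char='f'
After 9 (0): row=0 col=0 char='f'
After 10 (h): row=0 col=0 char='f'
After 11 (gg): row=0 col=0 char='f'

Answer: 0,0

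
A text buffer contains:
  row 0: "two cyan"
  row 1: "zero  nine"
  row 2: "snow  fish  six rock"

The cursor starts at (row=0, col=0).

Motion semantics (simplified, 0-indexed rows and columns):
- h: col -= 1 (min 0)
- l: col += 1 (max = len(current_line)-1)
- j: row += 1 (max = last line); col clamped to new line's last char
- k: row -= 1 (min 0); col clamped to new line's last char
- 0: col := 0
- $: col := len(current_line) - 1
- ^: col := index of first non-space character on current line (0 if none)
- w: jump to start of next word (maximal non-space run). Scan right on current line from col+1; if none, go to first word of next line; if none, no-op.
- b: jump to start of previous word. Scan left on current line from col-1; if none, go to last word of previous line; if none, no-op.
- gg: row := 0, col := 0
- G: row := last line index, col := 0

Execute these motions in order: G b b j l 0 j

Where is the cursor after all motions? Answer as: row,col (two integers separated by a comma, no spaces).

Answer: 2,0

Derivation:
After 1 (G): row=2 col=0 char='s'
After 2 (b): row=1 col=6 char='n'
After 3 (b): row=1 col=0 char='z'
After 4 (j): row=2 col=0 char='s'
After 5 (l): row=2 col=1 char='n'
After 6 (0): row=2 col=0 char='s'
After 7 (j): row=2 col=0 char='s'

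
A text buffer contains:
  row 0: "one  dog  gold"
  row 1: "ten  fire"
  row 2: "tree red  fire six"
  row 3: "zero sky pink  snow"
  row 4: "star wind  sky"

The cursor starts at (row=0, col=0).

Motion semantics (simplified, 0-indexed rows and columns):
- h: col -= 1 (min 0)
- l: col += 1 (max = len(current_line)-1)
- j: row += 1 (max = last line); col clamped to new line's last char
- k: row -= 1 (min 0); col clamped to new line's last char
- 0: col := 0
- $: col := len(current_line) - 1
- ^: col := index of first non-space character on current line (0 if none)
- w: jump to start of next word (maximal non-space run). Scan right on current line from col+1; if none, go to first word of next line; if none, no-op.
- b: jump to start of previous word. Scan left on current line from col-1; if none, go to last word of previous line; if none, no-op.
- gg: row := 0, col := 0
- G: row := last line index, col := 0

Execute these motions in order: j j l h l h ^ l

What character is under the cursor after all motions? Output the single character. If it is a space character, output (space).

After 1 (j): row=1 col=0 char='t'
After 2 (j): row=2 col=0 char='t'
After 3 (l): row=2 col=1 char='r'
After 4 (h): row=2 col=0 char='t'
After 5 (l): row=2 col=1 char='r'
After 6 (h): row=2 col=0 char='t'
After 7 (^): row=2 col=0 char='t'
After 8 (l): row=2 col=1 char='r'

Answer: r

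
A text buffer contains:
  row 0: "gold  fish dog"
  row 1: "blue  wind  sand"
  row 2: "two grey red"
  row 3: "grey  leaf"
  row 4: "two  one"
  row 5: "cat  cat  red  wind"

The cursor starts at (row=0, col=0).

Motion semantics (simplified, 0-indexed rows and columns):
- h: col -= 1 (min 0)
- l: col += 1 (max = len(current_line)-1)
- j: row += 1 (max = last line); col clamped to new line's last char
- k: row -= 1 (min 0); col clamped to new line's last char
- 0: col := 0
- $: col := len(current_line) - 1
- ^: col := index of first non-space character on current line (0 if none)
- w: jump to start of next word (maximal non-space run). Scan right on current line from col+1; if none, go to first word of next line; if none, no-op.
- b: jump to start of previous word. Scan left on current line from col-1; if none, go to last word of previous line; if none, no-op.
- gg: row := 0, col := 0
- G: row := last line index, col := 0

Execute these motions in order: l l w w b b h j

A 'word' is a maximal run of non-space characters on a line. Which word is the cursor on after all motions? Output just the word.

Answer: blue

Derivation:
After 1 (l): row=0 col=1 char='o'
After 2 (l): row=0 col=2 char='l'
After 3 (w): row=0 col=6 char='f'
After 4 (w): row=0 col=11 char='d'
After 5 (b): row=0 col=6 char='f'
After 6 (b): row=0 col=0 char='g'
After 7 (h): row=0 col=0 char='g'
After 8 (j): row=1 col=0 char='b'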